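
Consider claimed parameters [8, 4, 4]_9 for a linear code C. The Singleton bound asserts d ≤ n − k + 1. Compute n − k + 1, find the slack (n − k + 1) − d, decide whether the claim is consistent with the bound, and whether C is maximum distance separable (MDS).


Singleton RHS = n − k + 1 = 5, slack = 1, bound satisfied, not MDS.

Singleton bound: d ≤ n − k + 1.
Here n = 8, k = 4, so n − k + 1 = 5.
Given d = 4, check d ≤ 5: YES.
Slack = (n − k + 1) − d = 1.
The code is NOT MDS (slack = 1 > 0).
Description: the claimed parameters are [8, 4, 4]_9; such a code would be non-MDS.


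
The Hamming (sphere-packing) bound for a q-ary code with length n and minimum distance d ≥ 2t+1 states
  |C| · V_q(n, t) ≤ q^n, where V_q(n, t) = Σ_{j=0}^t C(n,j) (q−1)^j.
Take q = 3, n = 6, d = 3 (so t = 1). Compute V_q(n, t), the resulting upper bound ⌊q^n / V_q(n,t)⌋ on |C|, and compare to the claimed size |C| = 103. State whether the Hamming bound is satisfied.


V_q(n, t) = 13, q^n = 729, Hamming bound = 56, |C| = 103 > bound (violated).

Step 1: Compute V_q(n, t) = Σ_{j=0}^1 C(n, j) (q−1)^j.
  j = 0: C(6,0)·(2)^0 = 1·1 = 1.
  j = 1: C(6,1)·(2)^1 = 6·2 = 12.
  V_q(n, t) = 1 + 12 = 13.
Step 2: q^n = 3^6 = 729.
Step 3: Hamming bound ⌊q^n / V_q(n,t)⌋ = ⌊729/13⌋ = 56.
Step 4: Compare |C| = 103 to 56: violated.
The claimed |C| lies above the Hamming bound, so no 3-ary code of length 6 with d ≥ 3 can have 103 codewords.


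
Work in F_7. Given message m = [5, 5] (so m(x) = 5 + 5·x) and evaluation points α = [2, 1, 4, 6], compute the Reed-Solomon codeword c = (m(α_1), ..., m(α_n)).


c = [1, 3, 4, 0]

Message polynomial: m(x) = 5 + 5·x (mod 7).
For each evaluation point α_i, compute m(α_i) mod 7:
  α_1 = 2: Horner steps 5 → 1, so m(2) = 1.
  α_2 = 1: Horner steps 5 → 3, so m(1) = 3.
  α_3 = 4: Horner steps 5 → 4, so m(4) = 4.
  α_4 = 6: Horner steps 5 → 0, so m(6) = 0.
Codeword c = [1, 3, 4, 0] ∈ F_7^4.


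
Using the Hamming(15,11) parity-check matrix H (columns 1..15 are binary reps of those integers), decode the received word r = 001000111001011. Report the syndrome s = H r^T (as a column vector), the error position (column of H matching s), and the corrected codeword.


s = (1, 0, 0, 0)^T, error position = 8, corrected codeword c = 001000101001011

Compute s = H r^T mod 2 one row at a time:
  s_1 = 1 + 1 + 0 + 0 + 1 + 0 + 1 + 1 = 5 ≡ 1 (mod 2).
  s_2 = 0 + 0 + 0 + 1 + 1 + 0 + 1 + 1 = 4 ≡ 0 (mod 2).
  s_3 = 0 + 1 + 0 + 1 + 0 + 0 + 1 + 1 = 4 ≡ 0 (mod 2).
  s_4 = 0 + 1 + 0 + 1 + 1 + 0 + 0 + 1 = 4 ≡ 0 (mod 2).
s = (1, 0, 0, 0)^T — this equals column 8 of H (binary 1000), so error is at position 8.
Correct: flip bit 8 of r = 001000111001011 to get c = 001000101001011.


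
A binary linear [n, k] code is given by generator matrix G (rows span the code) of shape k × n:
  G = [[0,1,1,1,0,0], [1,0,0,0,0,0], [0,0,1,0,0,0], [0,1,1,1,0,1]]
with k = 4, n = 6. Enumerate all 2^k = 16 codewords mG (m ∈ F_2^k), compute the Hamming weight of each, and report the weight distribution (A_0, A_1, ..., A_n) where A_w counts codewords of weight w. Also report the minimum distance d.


Weight distribution: A_0 = 1, A_1 = 3, A_2 = 4, A_3 = 4, A_4 = 3, A_5 = 1. Minimum distance d = 1.

Enumerate all 2^4 = 16 messages m ∈ F_2^4.
For each, compute codeword c = mG in F_2^6, then tally its weight.
  m = 0000 → c = 000000, weight = 0.
  m = 1000 → c = 011100, weight = 3.
  m = 0100 → c = 100000, weight = 1.
  m = 1100 → c = 111100, weight = 4.
  m = 0010 → c = 001000, weight = 1.
  m = 1010 → c = 010100, weight = 2.
  m = 0110 → c = 101000, weight = 2.
  m = 1110 → c = 110100, weight = 3.
  m = 0001 → c = 011101, weight = 4.
  m = 1001 → c = 000001, weight = 1.
  m = 0101 → c = 111101, weight = 5.
  m = 1101 → c = 100001, weight = 2.
  m = 0011 → c = 010101, weight = 3.
  m = 1011 → c = 001001, weight = 2.
  m = 0111 → c = 110101, weight = 4.
  m = 1111 → c = 101001, weight = 3.
Tally weights:
  weight 0: 1 codewords.
  weight 1: 3 codewords.
  weight 2: 4 codewords.
  weight 3: 4 codewords.
  weight 4: 3 codewords.
  weight 5: 1 codewords.
Minimum distance d = smallest w > 0 with A_w > 0 = 1.
Sanity: Σ A_w = 16 = 2^4 = 16 ✓.


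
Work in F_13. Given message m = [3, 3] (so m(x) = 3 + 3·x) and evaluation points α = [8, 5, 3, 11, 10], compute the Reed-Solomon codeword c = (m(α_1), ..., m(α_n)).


c = [1, 5, 12, 10, 7]

Message polynomial: m(x) = 3 + 3·x (mod 13).
For each evaluation point α_i, compute m(α_i) mod 13:
  α_1 = 8: Horner steps 3 → 1, so m(8) = 1.
  α_2 = 5: Horner steps 3 → 5, so m(5) = 5.
  α_3 = 3: Horner steps 3 → 12, so m(3) = 12.
  α_4 = 11: Horner steps 3 → 10, so m(11) = 10.
  α_5 = 10: Horner steps 3 → 7, so m(10) = 7.
Codeword c = [1, 5, 12, 10, 7] ∈ F_13^5.


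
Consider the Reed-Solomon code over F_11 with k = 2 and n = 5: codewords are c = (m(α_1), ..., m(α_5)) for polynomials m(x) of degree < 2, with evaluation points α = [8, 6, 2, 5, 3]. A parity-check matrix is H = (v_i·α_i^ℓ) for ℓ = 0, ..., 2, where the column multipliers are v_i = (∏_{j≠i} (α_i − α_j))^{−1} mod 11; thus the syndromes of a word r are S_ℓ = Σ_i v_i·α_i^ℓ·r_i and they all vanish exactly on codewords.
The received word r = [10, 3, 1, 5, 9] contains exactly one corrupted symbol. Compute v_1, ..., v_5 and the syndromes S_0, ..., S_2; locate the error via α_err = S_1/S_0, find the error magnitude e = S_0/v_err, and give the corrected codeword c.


S = (2, 4, 8), error at position 3, error magnitude e = 1, c = [10, 3, 0, 5, 9].

Step 1: column multipliers v_i = (∏_{j≠i}(α_i − α_j))^{−1} mod 11.
  i = 1 (α = 8): (8−6)(8−2)(8−5)(8−3) = 2·6·3·5 = 180 ≡ 4, so v_1 = 4^{−1} = 3 (mod 11).
  i = 2 (α = 6): (6−8)(6−2)(6−5)(6−3) = (−2)·4·1·3 = −24 ≡ 9, so v_2 = 9^{−1} = 5 (mod 11).
  i = 3 (α = 2): (2−8)(2−6)(2−5)(2−3) = (−6)·(−4)·(−3)·(−1) = 72 ≡ 6, so v_3 = 6^{−1} = 2 (mod 11).
  i = 4 (α = 5): (5−8)(5−6)(5−2)(5−3) = (−3)·(−1)·3·2 = 18 ≡ 7, so v_4 = 7^{−1} = 8 (mod 11).
  i = 5 (α = 3): (3−8)(3−6)(3−2)(3−5) = (−5)·(−3)·1·(−2) = −30 ≡ 3, so v_5 = 3^{−1} = 4 (mod 11).
  v = [3, 5, 2, 8, 4].
Step 2: syndromes of r = [10, 3, 1, 5, 9] (all sums mod 11).
  S_0 = Σ v_i r_i = 3·10 + 5·3 + 2·1 + 8·5 + 4·9 = 123 ≡ 2.
  S_1 = Σ v_i α_i r_i = 3·8·10 + 5·6·3 + 2·2·1 + 8·5·5 + 4·3·9 = 642 ≡ 4.
  α_i^2 mod 11 = [9, 3, 4, 3, 9].
  S_2 = Σ v_i α_i^2 r_i = 3·9·10 + 5·3·3 + 2·4·1 + 8·3·5 + 4·9·9 = 767 ≡ 8.
  S = (2, 4, 8) ≠ 0, so r is not a codeword (an error is present).
Step 3: locate the error. For a single error e at position i, S_ℓ = v_i·e·α_i^ℓ, so α_err = S_1/S_0.
  S_0^{−1} = 2^{−1} = 6 (mod 11), so α_err = 4·6 = 24 ≡ 2 = α_3. Error position i = 3.
  Consistency check: S_2/S_1 = 8·3 = 24 ≡ 2 = α_err ✓ (single-error assumption holds).
Step 4: error magnitude e = S_0/v_3 = S_0·∏_{j≠3}(α_3 − α_j) = 2·6 = 12 ≡ 1 (mod 11).
Step 5: correct position 3: c_3 = r_3 − e = 1 − 1 ≡ 0 (mod 11). Hence c = [10, 3, 0, 5, 9].
  Check: interpolating c through the α_i gives m(x) = 4 + 9·x (degree < 2) with m(α_i) = c_i for every i, so c is indeed a codeword.


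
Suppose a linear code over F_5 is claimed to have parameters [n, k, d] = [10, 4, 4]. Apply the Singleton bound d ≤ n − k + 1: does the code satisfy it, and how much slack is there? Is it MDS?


Singleton RHS = n − k + 1 = 7, slack = 3, bound satisfied, not MDS.

Singleton bound: d ≤ n − k + 1.
Here n = 10, k = 4, so n − k + 1 = 7.
Given d = 4, check d ≤ 7: YES.
Slack = (n − k + 1) − d = 3.
The code is NOT MDS (slack = 3 > 0).
Description: the claimed parameters are [10, 4, 4]_5; such a code would be non-MDS.


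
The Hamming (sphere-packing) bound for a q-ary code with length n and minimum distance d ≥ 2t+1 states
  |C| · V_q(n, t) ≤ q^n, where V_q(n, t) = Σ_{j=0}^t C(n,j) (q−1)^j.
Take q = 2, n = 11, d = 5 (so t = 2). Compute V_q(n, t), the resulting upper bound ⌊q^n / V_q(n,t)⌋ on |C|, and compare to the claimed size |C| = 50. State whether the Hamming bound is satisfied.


V_q(n, t) = 67, q^n = 2048, Hamming bound = 30, |C| = 50 > bound (violated).

Step 1: Compute V_q(n, t) = Σ_{j=0}^2 C(n, j) (q−1)^j.
  j = 0: C(11,0)·(1)^0 = 1·1 = 1.
  j = 1: C(11,1)·(1)^1 = 11·1 = 11.
  j = 2: C(11,2)·(1)^2 = 55·1 = 55.
  V_q(n, t) = 1 + 11 + 55 = 67.
Step 2: q^n = 2^11 = 2048.
Step 3: Hamming bound ⌊q^n / V_q(n,t)⌋ = ⌊2048/67⌋ = 30.
Step 4: Compare |C| = 50 to 30: violated.
The claimed |C| lies above the Hamming bound, so no 2-ary code of length 11 with d ≥ 5 can have 50 codewords.


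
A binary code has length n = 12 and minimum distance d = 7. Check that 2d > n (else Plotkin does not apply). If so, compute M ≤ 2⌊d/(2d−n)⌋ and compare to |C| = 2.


Plotkin bound M ≤ 6; given |C| = 2 ≤ bound (satisfied).

Check applicability: 2d = 14, n = 12.
2d − n = 2 > 0, so Plotkin applies.
Compute d/(2d−n) = 7/2 ≈ 3.5000.
⌊d/(2d−n)⌋ = 3.
Plotkin bound: M ≤ 2·3 = 6.
Given |C| = 2, check: satisfied.
This |C| is below the Plotkin bound.


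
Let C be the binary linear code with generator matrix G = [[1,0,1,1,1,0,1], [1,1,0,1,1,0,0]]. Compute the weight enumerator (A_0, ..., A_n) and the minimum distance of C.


Weight distribution: A_0 = 1, A_3 = 1, A_4 = 1, A_5 = 1. Minimum distance d = 3.

Enumerate all 2^2 = 4 messages m ∈ F_2^2.
For each, compute codeword c = mG in F_2^7, then tally its weight.
  m = 00 → c = 0000000, weight = 0.
  m = 10 → c = 1011101, weight = 5.
  m = 01 → c = 1101100, weight = 4.
  m = 11 → c = 0110001, weight = 3.
Tally weights:
  weight 0: 1 codewords.
  weight 3: 1 codewords.
  weight 4: 1 codewords.
  weight 5: 1 codewords.
Minimum distance d = smallest w > 0 with A_w > 0 = 3.
Sanity: Σ A_w = 4 = 2^2 = 4 ✓.


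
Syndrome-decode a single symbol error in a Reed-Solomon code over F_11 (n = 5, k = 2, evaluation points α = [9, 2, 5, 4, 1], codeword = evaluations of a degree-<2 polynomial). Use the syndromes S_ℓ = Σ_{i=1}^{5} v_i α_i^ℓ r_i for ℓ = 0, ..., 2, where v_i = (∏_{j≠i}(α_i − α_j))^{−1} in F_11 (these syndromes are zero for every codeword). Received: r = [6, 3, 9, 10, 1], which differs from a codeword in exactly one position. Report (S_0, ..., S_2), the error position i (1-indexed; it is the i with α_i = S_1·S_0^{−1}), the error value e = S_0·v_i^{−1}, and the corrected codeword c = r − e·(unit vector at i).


S = (10, 7, 6), error at position 4, error magnitude e = 3, c = [6, 3, 9, 7, 1].

Step 1: column multipliers v_i = (∏_{j≠i}(α_i − α_j))^{−1} mod 11.
  i = 1 (α = 9): (9−2)(9−5)(9−4)(9−1) = 7·4·5·8 = 1120 ≡ 9, so v_1 = 9^{−1} = 5 (mod 11).
  i = 2 (α = 2): (2−9)(2−5)(2−4)(2−1) = (−7)·(−3)·(−2)·1 = −42 ≡ 2, so v_2 = 2^{−1} = 6 (mod 11).
  i = 3 (α = 5): (5−9)(5−2)(5−4)(5−1) = (−4)·3·1·4 = −48 ≡ 7, so v_3 = 7^{−1} = 8 (mod 11).
  i = 4 (α = 4): (4−9)(4−2)(4−5)(4−1) = (−5)·2·(−1)·3 = 30 ≡ 8, so v_4 = 8^{−1} = 7 (mod 11).
  i = 5 (α = 1): (1−9)(1−2)(1−5)(1−4) = (−8)·(−1)·(−4)·(−3) = 96 ≡ 8, so v_5 = 8^{−1} = 7 (mod 11).
  v = [5, 6, 8, 7, 7].
Step 2: syndromes of r = [6, 3, 9, 10, 1] (all sums mod 11).
  S_0 = Σ v_i r_i = 5·6 + 6·3 + 8·9 + 7·10 + 7·1 = 197 ≡ 10.
  S_1 = Σ v_i α_i r_i = 5·9·6 + 6·2·3 + 8·5·9 + 7·4·10 + 7·1·1 = 953 ≡ 7.
  α_i^2 mod 11 = [4, 4, 3, 5, 1].
  S_2 = Σ v_i α_i^2 r_i = 5·4·6 + 6·4·3 + 8·3·9 + 7·5·10 + 7·1·1 = 765 ≡ 6.
  S = (10, 7, 6) ≠ 0, so r is not a codeword (an error is present).
Step 3: locate the error. For a single error e at position i, S_ℓ = v_i·e·α_i^ℓ, so α_err = S_1/S_0.
  S_0^{−1} = 10^{−1} = 10 (mod 11), so α_err = 7·10 = 70 ≡ 4 = α_4. Error position i = 4.
  Consistency check: S_2/S_1 = 6·8 = 48 ≡ 4 = α_err ✓ (single-error assumption holds).
Step 4: error magnitude e = S_0/v_4 = S_0·∏_{j≠4}(α_4 − α_j) = 10·8 = 80 ≡ 3 (mod 11).
Step 5: correct position 4: c_4 = r_4 − e = 10 − 3 ≡ 7 (mod 11). Hence c = [6, 3, 9, 7, 1].
  Check: interpolating c through the α_i gives m(x) = 10 + 2·x (degree < 2) with m(α_i) = c_i for every i, so c is indeed a codeword.


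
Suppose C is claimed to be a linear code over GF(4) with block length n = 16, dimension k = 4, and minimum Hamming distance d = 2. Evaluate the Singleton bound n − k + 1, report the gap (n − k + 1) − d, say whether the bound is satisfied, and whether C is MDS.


Singleton RHS = n − k + 1 = 13, slack = 11, bound satisfied, not MDS.

Singleton bound: d ≤ n − k + 1.
Here n = 16, k = 4, so n − k + 1 = 13.
Given d = 2, check d ≤ 13: YES.
Slack = (n − k + 1) − d = 11.
The code is NOT MDS (slack = 11 > 0).
Description: the claimed parameters are [16, 4, 2]_4; such a code would be non-MDS.


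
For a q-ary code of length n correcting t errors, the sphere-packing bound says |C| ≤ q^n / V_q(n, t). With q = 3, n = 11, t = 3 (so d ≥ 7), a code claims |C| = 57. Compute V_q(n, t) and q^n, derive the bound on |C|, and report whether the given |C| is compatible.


V_q(n, t) = 1563, q^n = 177147, Hamming bound = 113, |C| = 57 ≤ bound (satisfied).

Step 1: Compute V_q(n, t) = Σ_{j=0}^3 C(n, j) (q−1)^j.
  j = 0: C(11,0)·(2)^0 = 1·1 = 1.
  j = 1: C(11,1)·(2)^1 = 11·2 = 22.
  j = 2: C(11,2)·(2)^2 = 55·4 = 220.
  j = 3: C(11,3)·(2)^3 = 165·8 = 1320.
  V_q(n, t) = 1 + 22 + 220 + 1320 = 1563.
Step 2: q^n = 3^11 = 177147.
Step 3: Hamming bound ⌊q^n / V_q(n,t)⌋ = ⌊177147/1563⌋ = 113.
Step 4: Compare |C| = 57 to 113: satisfied.
The claimed |C| lies below the Hamming bound.


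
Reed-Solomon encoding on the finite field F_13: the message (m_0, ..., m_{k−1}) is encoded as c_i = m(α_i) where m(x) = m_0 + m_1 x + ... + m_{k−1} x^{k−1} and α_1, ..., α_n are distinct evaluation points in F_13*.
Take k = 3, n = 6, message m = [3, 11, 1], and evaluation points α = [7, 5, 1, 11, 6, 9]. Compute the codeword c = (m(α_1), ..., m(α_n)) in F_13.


c = [12, 5, 2, 11, 1, 1]

Message polynomial: m(x) = 3 + 11·x + 1·x^2 (mod 13).
For each evaluation point α_i, compute m(α_i) mod 13:
  α_1 = 7: Horner steps 1 → 5 → 12, so m(7) = 12.
  α_2 = 5: Horner steps 1 → 3 → 5, so m(5) = 5.
  α_3 = 1: Horner steps 1 → 12 → 2, so m(1) = 2.
  α_4 = 11: Horner steps 1 → 9 → 11, so m(11) = 11.
  α_5 = 6: Horner steps 1 → 4 → 1, so m(6) = 1.
  α_6 = 9: Horner steps 1 → 7 → 1, so m(9) = 1.
Codeword c = [12, 5, 2, 11, 1, 1] ∈ F_13^6.


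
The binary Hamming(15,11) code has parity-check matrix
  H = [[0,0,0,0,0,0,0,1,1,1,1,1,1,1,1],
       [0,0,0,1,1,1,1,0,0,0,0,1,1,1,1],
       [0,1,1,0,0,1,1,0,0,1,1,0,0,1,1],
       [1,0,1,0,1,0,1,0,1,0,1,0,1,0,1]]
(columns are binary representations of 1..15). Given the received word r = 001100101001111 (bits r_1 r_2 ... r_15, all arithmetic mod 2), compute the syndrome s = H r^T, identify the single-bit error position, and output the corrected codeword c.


s = (1, 0, 0, 1)^T, error position = 9, corrected codeword c = 001100100001111

Compute s = H r^T mod 2 one row at a time:
  s_1 = 0 + 1 + 0 + 0 + 1 + 1 + 1 + 1 = 5 ≡ 1 (mod 2).
  s_2 = 1 + 0 + 0 + 1 + 1 + 1 + 1 + 1 = 6 ≡ 0 (mod 2).
  s_3 = 0 + 1 + 0 + 1 + 0 + 0 + 1 + 1 = 4 ≡ 0 (mod 2).
  s_4 = 0 + 1 + 0 + 1 + 1 + 0 + 1 + 1 = 5 ≡ 1 (mod 2).
s = (1, 0, 0, 1)^T — this equals column 9 of H (binary 1001), so error is at position 9.
Correct: flip bit 9 of r = 001100101001111 to get c = 001100100001111.


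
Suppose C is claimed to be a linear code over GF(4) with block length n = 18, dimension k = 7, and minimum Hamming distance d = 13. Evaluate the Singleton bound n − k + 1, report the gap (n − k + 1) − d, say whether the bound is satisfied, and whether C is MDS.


Singleton RHS = n − k + 1 = 12, slack = -1, bound violated (no such code; not MDS).

Singleton bound: d ≤ n − k + 1.
Here n = 18, k = 7, so n − k + 1 = 12.
Given d = 13, check d ≤ 12: NO.
Slack = (n − k + 1) − d = -1.
The slack is negative: d = 13 exceeds n − k + 1 = 12 by 1, so the Singleton bound is violated and no linear [18, 7, 13]_4 code can exist. In particular it is not MDS (MDS requires d = n − k + 1 exactly).
Description: the claimed parameters are [18, 7, 13]_4; such a code would be impossible (violates the Singleton bound).


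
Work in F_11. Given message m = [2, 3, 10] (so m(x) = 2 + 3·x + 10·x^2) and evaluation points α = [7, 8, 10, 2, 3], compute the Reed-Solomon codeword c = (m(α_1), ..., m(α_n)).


c = [7, 6, 9, 4, 2]

Message polynomial: m(x) = 2 + 3·x + 10·x^2 (mod 11).
For each evaluation point α_i, compute m(α_i) mod 11:
  α_1 = 7: Horner steps 10 → 7 → 7, so m(7) = 7.
  α_2 = 8: Horner steps 10 → 6 → 6, so m(8) = 6.
  α_3 = 10: Horner steps 10 → 4 → 9, so m(10) = 9.
  α_4 = 2: Horner steps 10 → 1 → 4, so m(2) = 4.
  α_5 = 3: Horner steps 10 → 0 → 2, so m(3) = 2.
Codeword c = [7, 6, 9, 4, 2] ∈ F_11^5.


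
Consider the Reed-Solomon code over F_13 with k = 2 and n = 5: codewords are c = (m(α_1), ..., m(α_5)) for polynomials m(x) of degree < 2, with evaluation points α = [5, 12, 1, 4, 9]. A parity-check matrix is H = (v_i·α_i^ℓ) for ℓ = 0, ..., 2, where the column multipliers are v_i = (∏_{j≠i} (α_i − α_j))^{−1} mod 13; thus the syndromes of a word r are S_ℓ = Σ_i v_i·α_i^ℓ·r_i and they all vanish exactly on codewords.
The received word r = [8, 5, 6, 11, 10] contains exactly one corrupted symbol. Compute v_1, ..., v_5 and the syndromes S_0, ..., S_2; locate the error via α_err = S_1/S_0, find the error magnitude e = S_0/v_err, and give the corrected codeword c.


S = (1, 4, 3), error at position 4, error magnitude e = 10, c = [8, 5, 6, 1, 10].

Step 1: column multipliers v_i = (∏_{j≠i}(α_i − α_j))^{−1} mod 13.
  i = 1 (α = 5): (5−12)(5−1)(5−4)(5−9) = (−7)·4·1·(−4) = 112 ≡ 8, so v_1 = 8^{−1} = 5 (mod 13).
  i = 2 (α = 12): (12−5)(12−1)(12−4)(12−9) = 7·11·8·3 = 1848 ≡ 2, so v_2 = 2^{−1} = 7 (mod 13).
  i = 3 (α = 1): (1−5)(1−12)(1−4)(1−9) = (−4)·(−11)·(−3)·(−8) = 1056 ≡ 3, so v_3 = 3^{−1} = 9 (mod 13).
  i = 4 (α = 4): (4−5)(4−12)(4−1)(4−9) = (−1)·(−8)·3·(−5) = −120 ≡ 10, so v_4 = 10^{−1} = 4 (mod 13).
  i = 5 (α = 9): (9−5)(9−12)(9−1)(9−4) = 4·(−3)·8·5 = −480 ≡ 1, so v_5 = 1^{−1} = 1 (mod 13).
  v = [5, 7, 9, 4, 1].
Step 2: syndromes of r = [8, 5, 6, 11, 10] (all sums mod 13).
  S_0 = Σ v_i r_i = 5·8 + 7·5 + 9·6 + 4·11 + 1·10 = 183 ≡ 1.
  S_1 = Σ v_i α_i r_i = 5·5·8 + 7·12·5 + 9·1·6 + 4·4·11 + 1·9·10 = 940 ≡ 4.
  α_i^2 mod 13 = [12, 1, 1, 3, 3].
  S_2 = Σ v_i α_i^2 r_i = 5·12·8 + 7·1·5 + 9·1·6 + 4·3·11 + 1·3·10 = 731 ≡ 3.
  S = (1, 4, 3) ≠ 0, so r is not a codeword (an error is present).
Step 3: locate the error. For a single error e at position i, S_ℓ = v_i·e·α_i^ℓ, so α_err = S_1/S_0.
  S_0^{−1} = 1^{−1} = 1 (mod 13), so α_err = 4·1 = 4 ≡ 4 = α_4. Error position i = 4.
  Consistency check: S_2/S_1 = 3·10 = 30 ≡ 4 = α_err ✓ (single-error assumption holds).
Step 4: error magnitude e = S_0/v_4 = S_0·∏_{j≠4}(α_4 − α_j) = 1·10 = 10 ≡ 10 (mod 13).
Step 5: correct position 4: c_4 = r_4 − e = 11 − 10 ≡ 1 (mod 13). Hence c = [8, 5, 6, 1, 10].
  Check: interpolating c through the α_i gives m(x) = 12 + 7·x (degree < 2) with m(α_i) = c_i for every i, so c is indeed a codeword.


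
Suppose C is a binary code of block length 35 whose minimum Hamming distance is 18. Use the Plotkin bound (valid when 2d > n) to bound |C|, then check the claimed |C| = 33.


Plotkin bound M ≤ 36; given |C| = 33 ≤ bound (satisfied).

Check applicability: 2d = 36, n = 35.
2d − n = 1 > 0, so Plotkin applies.
Compute d/(2d−n) = 18/1 ≈ 18.0000.
⌊d/(2d−n)⌋ = 18.
Plotkin bound: M ≤ 2·18 = 36.
Given |C| = 33, check: satisfied.
This |C| is below the Plotkin bound.


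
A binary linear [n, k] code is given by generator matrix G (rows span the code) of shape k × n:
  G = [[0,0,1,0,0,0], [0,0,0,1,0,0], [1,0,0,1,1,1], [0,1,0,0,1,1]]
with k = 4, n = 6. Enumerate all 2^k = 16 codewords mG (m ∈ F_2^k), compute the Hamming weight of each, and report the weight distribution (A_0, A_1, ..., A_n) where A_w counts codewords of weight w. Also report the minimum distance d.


Weight distribution: A_0 = 1, A_1 = 2, A_2 = 2, A_3 = 4, A_4 = 5, A_5 = 2. Minimum distance d = 1.

Enumerate all 2^4 = 16 messages m ∈ F_2^4.
For each, compute codeword c = mG in F_2^6, then tally its weight.
  m = 0000 → c = 000000, weight = 0.
  m = 1000 → c = 001000, weight = 1.
  m = 0100 → c = 000100, weight = 1.
  m = 1100 → c = 001100, weight = 2.
  m = 0010 → c = 100111, weight = 4.
  m = 1010 → c = 101111, weight = 5.
  m = 0110 → c = 100011, weight = 3.
  m = 1110 → c = 101011, weight = 4.
  m = 0001 → c = 010011, weight = 3.
  m = 1001 → c = 011011, weight = 4.
  m = 0101 → c = 010111, weight = 4.
  m = 1101 → c = 011111, weight = 5.
  m = 0011 → c = 110100, weight = 3.
  m = 1011 → c = 111100, weight = 4.
  m = 0111 → c = 110000, weight = 2.
  m = 1111 → c = 111000, weight = 3.
Tally weights:
  weight 0: 1 codewords.
  weight 1: 2 codewords.
  weight 2: 2 codewords.
  weight 3: 4 codewords.
  weight 4: 5 codewords.
  weight 5: 2 codewords.
Minimum distance d = smallest w > 0 with A_w > 0 = 1.
Sanity: Σ A_w = 16 = 2^4 = 16 ✓.


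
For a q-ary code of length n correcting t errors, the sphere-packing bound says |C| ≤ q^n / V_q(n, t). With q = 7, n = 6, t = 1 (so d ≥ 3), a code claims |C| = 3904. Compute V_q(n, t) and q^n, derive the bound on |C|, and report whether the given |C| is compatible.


V_q(n, t) = 37, q^n = 117649, Hamming bound = 3179, |C| = 3904 > bound (violated).

Step 1: Compute V_q(n, t) = Σ_{j=0}^1 C(n, j) (q−1)^j.
  j = 0: C(6,0)·(6)^0 = 1·1 = 1.
  j = 1: C(6,1)·(6)^1 = 6·6 = 36.
  V_q(n, t) = 1 + 36 = 37.
Step 2: q^n = 7^6 = 117649.
Step 3: Hamming bound ⌊q^n / V_q(n,t)⌋ = ⌊117649/37⌋ = 3179.
Step 4: Compare |C| = 3904 to 3179: violated.
The claimed |C| lies above the Hamming bound, so no 7-ary code of length 6 with d ≥ 3 can have 3904 codewords.


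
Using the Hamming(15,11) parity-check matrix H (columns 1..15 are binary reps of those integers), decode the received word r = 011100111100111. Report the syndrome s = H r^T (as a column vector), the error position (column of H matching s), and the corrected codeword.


s = (0, 1, 0, 1)^T, error position = 5, corrected codeword c = 011110111100111

Compute s = H r^T mod 2 one row at a time:
  s_1 = 1 + 1 + 1 + 0 + 0 + 1 + 1 + 1 = 6 ≡ 0 (mod 2).
  s_2 = 1 + 0 + 0 + 1 + 0 + 1 + 1 + 1 = 5 ≡ 1 (mod 2).
  s_3 = 1 + 1 + 0 + 1 + 1 + 0 + 1 + 1 = 6 ≡ 0 (mod 2).
  s_4 = 0 + 1 + 0 + 1 + 1 + 0 + 1 + 1 = 5 ≡ 1 (mod 2).
s = (0, 1, 0, 1)^T — this equals column 5 of H (binary 0101), so error is at position 5.
Correct: flip bit 5 of r = 011100111100111 to get c = 011110111100111.


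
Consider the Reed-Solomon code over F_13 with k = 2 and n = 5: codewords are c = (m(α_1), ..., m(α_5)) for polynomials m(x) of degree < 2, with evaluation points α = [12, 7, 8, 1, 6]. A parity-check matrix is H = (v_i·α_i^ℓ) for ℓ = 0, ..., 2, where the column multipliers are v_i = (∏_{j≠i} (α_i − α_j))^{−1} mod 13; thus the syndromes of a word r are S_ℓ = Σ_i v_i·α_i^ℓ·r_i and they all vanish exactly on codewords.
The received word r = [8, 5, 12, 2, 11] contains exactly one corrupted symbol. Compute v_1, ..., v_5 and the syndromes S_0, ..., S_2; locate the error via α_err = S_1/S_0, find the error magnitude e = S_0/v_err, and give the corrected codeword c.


S = (1, 12, 1), error at position 1, error magnitude e = 7, c = [1, 5, 12, 2, 11].

Step 1: column multipliers v_i = (∏_{j≠i}(α_i − α_j))^{−1} mod 13.
  i = 1 (α = 12): (12−7)(12−8)(12−1)(12−6) = 5·4·11·6 = 1320 ≡ 7, so v_1 = 7^{−1} = 2 (mod 13).
  i = 2 (α = 7): (7−12)(7−8)(7−1)(7−6) = (−5)·(−1)·6·1 = 30 ≡ 4, so v_2 = 4^{−1} = 10 (mod 13).
  i = 3 (α = 8): (8−12)(8−7)(8−1)(8−6) = (−4)·1·7·2 = −56 ≡ 9, so v_3 = 9^{−1} = 3 (mod 13).
  i = 4 (α = 1): (1−12)(1−7)(1−8)(1−6) = (−11)·(−6)·(−7)·(−5) = 2310 ≡ 9, so v_4 = 9^{−1} = 3 (mod 13).
  i = 5 (α = 6): (6−12)(6−7)(6−8)(6−1) = (−6)·(−1)·(−2)·5 = −60 ≡ 5, so v_5 = 5^{−1} = 8 (mod 13).
  v = [2, 10, 3, 3, 8].
Step 2: syndromes of r = [8, 5, 12, 2, 11] (all sums mod 13).
  S_0 = Σ v_i r_i = 2·8 + 10·5 + 3·12 + 3·2 + 8·11 = 196 ≡ 1.
  S_1 = Σ v_i α_i r_i = 2·12·8 + 10·7·5 + 3·8·12 + 3·1·2 + 8·6·11 = 1364 ≡ 12.
  α_i^2 mod 13 = [1, 10, 12, 1, 10].
  S_2 = Σ v_i α_i^2 r_i = 2·1·8 + 10·10·5 + 3·12·12 + 3·1·2 + 8·10·11 = 1834 ≡ 1.
  S = (1, 12, 1) ≠ 0, so r is not a codeword (an error is present).
Step 3: locate the error. For a single error e at position i, S_ℓ = v_i·e·α_i^ℓ, so α_err = S_1/S_0.
  S_0^{−1} = 1^{−1} = 1 (mod 13), so α_err = 12·1 = 12 ≡ 12 = α_1. Error position i = 1.
  Consistency check: S_2/S_1 = 1·12 = 12 ≡ 12 = α_err ✓ (single-error assumption holds).
Step 4: error magnitude e = S_0/v_1 = S_0·∏_{j≠1}(α_1 − α_j) = 1·7 = 7 ≡ 7 (mod 13).
Step 5: correct position 1: c_1 = r_1 − e = 8 − 7 ≡ 1 (mod 13). Hence c = [1, 5, 12, 2, 11].
  Check: interpolating c through the α_i gives m(x) = 8 + 7·x (degree < 2) with m(α_i) = c_i for every i, so c is indeed a codeword.


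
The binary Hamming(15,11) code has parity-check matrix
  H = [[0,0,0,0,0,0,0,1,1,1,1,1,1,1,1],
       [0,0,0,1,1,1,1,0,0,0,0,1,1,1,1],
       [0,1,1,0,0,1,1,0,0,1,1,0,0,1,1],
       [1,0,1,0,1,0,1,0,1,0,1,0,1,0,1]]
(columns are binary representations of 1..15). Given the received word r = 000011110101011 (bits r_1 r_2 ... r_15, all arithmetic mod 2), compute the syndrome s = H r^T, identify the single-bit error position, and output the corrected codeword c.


s = (1, 0, 1, 1)^T, error position = 11, corrected codeword c = 000011110111011

Compute s = H r^T mod 2 one row at a time:
  s_1 = 1 + 0 + 1 + 0 + 1 + 0 + 1 + 1 = 5 ≡ 1 (mod 2).
  s_2 = 0 + 1 + 1 + 1 + 1 + 0 + 1 + 1 = 6 ≡ 0 (mod 2).
  s_3 = 0 + 0 + 1 + 1 + 1 + 0 + 1 + 1 = 5 ≡ 1 (mod 2).
  s_4 = 0 + 0 + 1 + 1 + 0 + 0 + 0 + 1 = 3 ≡ 1 (mod 2).
s = (1, 0, 1, 1)^T — this equals column 11 of H (binary 1011), so error is at position 11.
Correct: flip bit 11 of r = 000011110101011 to get c = 000011110111011.


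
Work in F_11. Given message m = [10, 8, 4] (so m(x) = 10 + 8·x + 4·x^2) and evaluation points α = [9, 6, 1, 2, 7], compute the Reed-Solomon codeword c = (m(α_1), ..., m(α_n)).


c = [10, 4, 0, 9, 9]

Message polynomial: m(x) = 10 + 8·x + 4·x^2 (mod 11).
For each evaluation point α_i, compute m(α_i) mod 11:
  α_1 = 9: Horner steps 4 → 0 → 10, so m(9) = 10.
  α_2 = 6: Horner steps 4 → 10 → 4, so m(6) = 4.
  α_3 = 1: Horner steps 4 → 1 → 0, so m(1) = 0.
  α_4 = 2: Horner steps 4 → 5 → 9, so m(2) = 9.
  α_5 = 7: Horner steps 4 → 3 → 9, so m(7) = 9.
Codeword c = [10, 4, 0, 9, 9] ∈ F_11^5.


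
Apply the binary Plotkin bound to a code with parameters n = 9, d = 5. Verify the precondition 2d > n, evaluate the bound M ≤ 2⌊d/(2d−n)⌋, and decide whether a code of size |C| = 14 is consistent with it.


Plotkin bound M ≤ 10; given |C| = 14 > bound (violated).

Check applicability: 2d = 10, n = 9.
2d − n = 1 > 0, so Plotkin applies.
Compute d/(2d−n) = 5/1 ≈ 5.0000.
⌊d/(2d−n)⌋ = 5.
Plotkin bound: M ≤ 2·5 = 10.
Given |C| = 14, check: VIOLATED.
This |C| is above the Plotkin bound, so no binary code with n = 9, d = 5 and 14 codewords exists.


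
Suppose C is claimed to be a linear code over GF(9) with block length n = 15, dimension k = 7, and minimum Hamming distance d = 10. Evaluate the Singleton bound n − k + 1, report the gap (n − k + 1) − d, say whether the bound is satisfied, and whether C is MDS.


Singleton RHS = n − k + 1 = 9, slack = -1, bound violated (no such code; not MDS).

Singleton bound: d ≤ n − k + 1.
Here n = 15, k = 7, so n − k + 1 = 9.
Given d = 10, check d ≤ 9: NO.
Slack = (n − k + 1) − d = -1.
The slack is negative: d = 10 exceeds n − k + 1 = 9 by 1, so the Singleton bound is violated and no linear [15, 7, 10]_9 code can exist. In particular it is not MDS (MDS requires d = n − k + 1 exactly).
Description: the claimed parameters are [15, 7, 10]_9; such a code would be impossible (violates the Singleton bound).


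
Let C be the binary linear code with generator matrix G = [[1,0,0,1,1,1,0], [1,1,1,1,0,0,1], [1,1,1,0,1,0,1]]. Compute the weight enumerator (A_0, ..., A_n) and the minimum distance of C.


Weight distribution: A_0 = 1, A_2 = 2, A_4 = 1, A_5 = 4. Minimum distance d = 2.

Enumerate all 2^3 = 8 messages m ∈ F_2^3.
For each, compute codeword c = mG in F_2^7, then tally its weight.
  m = 000 → c = 0000000, weight = 0.
  m = 100 → c = 1001110, weight = 4.
  m = 010 → c = 1111001, weight = 5.
  m = 110 → c = 0110111, weight = 5.
  m = 001 → c = 1110101, weight = 5.
  m = 101 → c = 0111011, weight = 5.
  m = 011 → c = 0001100, weight = 2.
  m = 111 → c = 1000010, weight = 2.
Tally weights:
  weight 0: 1 codewords.
  weight 2: 2 codewords.
  weight 4: 1 codewords.
  weight 5: 4 codewords.
Minimum distance d = smallest w > 0 with A_w > 0 = 2.
Sanity: Σ A_w = 8 = 2^3 = 8 ✓.


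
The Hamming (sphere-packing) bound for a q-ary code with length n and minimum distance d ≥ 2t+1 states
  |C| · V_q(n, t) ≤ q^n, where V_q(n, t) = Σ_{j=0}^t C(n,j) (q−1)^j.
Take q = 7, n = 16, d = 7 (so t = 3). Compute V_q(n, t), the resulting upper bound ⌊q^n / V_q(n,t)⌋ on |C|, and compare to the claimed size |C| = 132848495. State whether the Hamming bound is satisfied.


V_q(n, t) = 125377, q^n = 33232930569601, Hamming bound = 265064011, |C| = 132848495 ≤ bound (satisfied).

Step 1: Compute V_q(n, t) = Σ_{j=0}^3 C(n, j) (q−1)^j.
  j = 0: C(16,0)·(6)^0 = 1·1 = 1.
  j = 1: C(16,1)·(6)^1 = 16·6 = 96.
  j = 2: C(16,2)·(6)^2 = 120·36 = 4320.
  j = 3: C(16,3)·(6)^3 = 560·216 = 120960.
  V_q(n, t) = 1 + 96 + 4320 + 120960 = 125377.
Step 2: q^n = 7^16 = 33232930569601.
Step 3: Hamming bound ⌊q^n / V_q(n,t)⌋ = ⌊33232930569601/125377⌋ = 265064011.
Step 4: Compare |C| = 132848495 to 265064011: satisfied.
The claimed |C| lies below the Hamming bound.


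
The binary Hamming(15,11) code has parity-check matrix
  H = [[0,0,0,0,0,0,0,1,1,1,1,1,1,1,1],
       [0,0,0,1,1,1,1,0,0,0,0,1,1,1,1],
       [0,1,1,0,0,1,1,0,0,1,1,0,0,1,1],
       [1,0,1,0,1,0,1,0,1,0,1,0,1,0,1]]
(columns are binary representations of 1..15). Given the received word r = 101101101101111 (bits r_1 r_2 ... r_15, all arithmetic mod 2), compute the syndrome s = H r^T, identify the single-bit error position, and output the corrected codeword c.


s = (0, 1, 0, 0)^T, error position = 4, corrected codeword c = 101001101101111

Compute s = H r^T mod 2 one row at a time:
  s_1 = 0 + 1 + 1 + 0 + 1 + 1 + 1 + 1 = 6 ≡ 0 (mod 2).
  s_2 = 1 + 0 + 1 + 1 + 1 + 1 + 1 + 1 = 7 ≡ 1 (mod 2).
  s_3 = 0 + 1 + 1 + 1 + 1 + 0 + 1 + 1 = 6 ≡ 0 (mod 2).
  s_4 = 1 + 1 + 0 + 1 + 1 + 0 + 1 + 1 = 6 ≡ 0 (mod 2).
s = (0, 1, 0, 0)^T — this equals column 4 of H (binary 0100), so error is at position 4.
Correct: flip bit 4 of r = 101101101101111 to get c = 101001101101111.


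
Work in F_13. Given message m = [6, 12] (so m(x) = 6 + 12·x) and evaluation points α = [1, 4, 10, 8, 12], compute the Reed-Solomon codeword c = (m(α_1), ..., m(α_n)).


c = [5, 2, 9, 11, 7]

Message polynomial: m(x) = 6 + 12·x (mod 13).
For each evaluation point α_i, compute m(α_i) mod 13:
  α_1 = 1: Horner steps 12 → 5, so m(1) = 5.
  α_2 = 4: Horner steps 12 → 2, so m(4) = 2.
  α_3 = 10: Horner steps 12 → 9, so m(10) = 9.
  α_4 = 8: Horner steps 12 → 11, so m(8) = 11.
  α_5 = 12: Horner steps 12 → 7, so m(12) = 7.
Codeword c = [5, 2, 9, 11, 7] ∈ F_13^5.


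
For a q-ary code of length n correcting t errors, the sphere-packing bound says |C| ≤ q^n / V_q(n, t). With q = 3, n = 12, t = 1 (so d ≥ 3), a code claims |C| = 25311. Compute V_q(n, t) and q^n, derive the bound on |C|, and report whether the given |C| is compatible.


V_q(n, t) = 25, q^n = 531441, Hamming bound = 21257, |C| = 25311 > bound (violated).

Step 1: Compute V_q(n, t) = Σ_{j=0}^1 C(n, j) (q−1)^j.
  j = 0: C(12,0)·(2)^0 = 1·1 = 1.
  j = 1: C(12,1)·(2)^1 = 12·2 = 24.
  V_q(n, t) = 1 + 24 = 25.
Step 2: q^n = 3^12 = 531441.
Step 3: Hamming bound ⌊q^n / V_q(n,t)⌋ = ⌊531441/25⌋ = 21257.
Step 4: Compare |C| = 25311 to 21257: violated.
The claimed |C| lies above the Hamming bound, so no 3-ary code of length 12 with d ≥ 3 can have 25311 codewords.


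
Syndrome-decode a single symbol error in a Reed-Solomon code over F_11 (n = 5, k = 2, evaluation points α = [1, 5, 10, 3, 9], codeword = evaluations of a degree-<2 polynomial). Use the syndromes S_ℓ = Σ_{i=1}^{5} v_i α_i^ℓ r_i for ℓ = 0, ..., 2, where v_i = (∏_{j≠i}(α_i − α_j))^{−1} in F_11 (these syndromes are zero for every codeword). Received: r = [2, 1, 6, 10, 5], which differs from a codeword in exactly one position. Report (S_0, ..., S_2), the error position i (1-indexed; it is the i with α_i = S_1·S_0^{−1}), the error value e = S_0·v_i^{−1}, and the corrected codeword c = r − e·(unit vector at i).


S = (4, 4, 4), error at position 1, error magnitude e = 5, c = [8, 1, 6, 10, 5].

Step 1: column multipliers v_i = (∏_{j≠i}(α_i − α_j))^{−1} mod 11.
  i = 1 (α = 1): (1−5)(1−10)(1−3)(1−9) = (−4)·(−9)·(−2)·(−8) = 576 ≡ 4, so v_1 = 4^{−1} = 3 (mod 11).
  i = 2 (α = 5): (5−1)(5−10)(5−3)(5−9) = 4·(−5)·2·(−4) = 160 ≡ 6, so v_2 = 6^{−1} = 2 (mod 11).
  i = 3 (α = 10): (10−1)(10−5)(10−3)(10−9) = 9·5·7·1 = 315 ≡ 7, so v_3 = 7^{−1} = 8 (mod 11).
  i = 4 (α = 3): (3−1)(3−5)(3−10)(3−9) = 2·(−2)·(−7)·(−6) = −168 ≡ 8, so v_4 = 8^{−1} = 7 (mod 11).
  i = 5 (α = 9): (9−1)(9−5)(9−10)(9−3) = 8·4·(−1)·6 = −192 ≡ 6, so v_5 = 6^{−1} = 2 (mod 11).
  v = [3, 2, 8, 7, 2].
Step 2: syndromes of r = [2, 1, 6, 10, 5] (all sums mod 11).
  S_0 = Σ v_i r_i = 3·2 + 2·1 + 8·6 + 7·10 + 2·5 = 136 ≡ 4.
  S_1 = Σ v_i α_i r_i = 3·1·2 + 2·5·1 + 8·10·6 + 7·3·10 + 2·9·5 = 796 ≡ 4.
  α_i^2 mod 11 = [1, 3, 1, 9, 4].
  S_2 = Σ v_i α_i^2 r_i = 3·1·2 + 2·3·1 + 8·1·6 + 7·9·10 + 2·4·5 = 730 ≡ 4.
  S = (4, 4, 4) ≠ 0, so r is not a codeword (an error is present).
Step 3: locate the error. For a single error e at position i, S_ℓ = v_i·e·α_i^ℓ, so α_err = S_1/S_0.
  S_0^{−1} = 4^{−1} = 3 (mod 11), so α_err = 4·3 = 12 ≡ 1 = α_1. Error position i = 1.
  Consistency check: S_2/S_1 = 4·3 = 12 ≡ 1 = α_err ✓ (single-error assumption holds).
Step 4: error magnitude e = S_0/v_1 = S_0·∏_{j≠1}(α_1 − α_j) = 4·4 = 16 ≡ 5 (mod 11).
Step 5: correct position 1: c_1 = r_1 − e = 2 − 5 ≡ 8 (mod 11). Hence c = [8, 1, 6, 10, 5].
  Check: interpolating c through the α_i gives m(x) = 7 + 1·x (degree < 2) with m(α_i) = c_i for every i, so c is indeed a codeword.


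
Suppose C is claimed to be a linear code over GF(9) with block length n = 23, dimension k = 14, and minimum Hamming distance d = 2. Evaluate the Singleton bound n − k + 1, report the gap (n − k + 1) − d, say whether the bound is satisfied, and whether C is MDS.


Singleton RHS = n − k + 1 = 10, slack = 8, bound satisfied, not MDS.

Singleton bound: d ≤ n − k + 1.
Here n = 23, k = 14, so n − k + 1 = 10.
Given d = 2, check d ≤ 10: YES.
Slack = (n − k + 1) − d = 8.
The code is NOT MDS (slack = 8 > 0).
Description: the claimed parameters are [23, 14, 2]_9; such a code would be non-MDS.


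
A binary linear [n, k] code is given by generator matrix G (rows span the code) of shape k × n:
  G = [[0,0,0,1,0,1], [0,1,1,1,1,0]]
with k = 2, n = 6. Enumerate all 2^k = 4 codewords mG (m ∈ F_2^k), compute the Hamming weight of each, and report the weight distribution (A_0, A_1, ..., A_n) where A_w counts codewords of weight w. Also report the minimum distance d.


Weight distribution: A_0 = 1, A_2 = 1, A_4 = 2. Minimum distance d = 2.

Enumerate all 2^2 = 4 messages m ∈ F_2^2.
For each, compute codeword c = mG in F_2^6, then tally its weight.
  m = 00 → c = 000000, weight = 0.
  m = 10 → c = 000101, weight = 2.
  m = 01 → c = 011110, weight = 4.
  m = 11 → c = 011011, weight = 4.
Tally weights:
  weight 0: 1 codewords.
  weight 2: 1 codewords.
  weight 4: 2 codewords.
Minimum distance d = smallest w > 0 with A_w > 0 = 2.
Sanity: Σ A_w = 4 = 2^2 = 4 ✓.


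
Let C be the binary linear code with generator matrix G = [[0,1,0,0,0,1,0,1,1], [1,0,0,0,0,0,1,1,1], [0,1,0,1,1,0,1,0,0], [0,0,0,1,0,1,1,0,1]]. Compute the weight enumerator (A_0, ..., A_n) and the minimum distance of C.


Weight distribution: A_0 = 1, A_2 = 1, A_4 = 11, A_6 = 3. Minimum distance d = 2.

Enumerate all 2^4 = 16 messages m ∈ F_2^4.
For each, compute codeword c = mG in F_2^9, then tally its weight.
  m = 0000 → c = 000000000, weight = 0.
  m = 1000 → c = 010001011, weight = 4.
  m = 0100 → c = 100000111, weight = 4.
  m = 1100 → c = 110001100, weight = 4.
  m = 0010 → c = 010110100, weight = 4.
  m = 1010 → c = 000111111, weight = 6.
  m = 0110 → c = 110110011, weight = 6.
  m = 1110 → c = 100111000, weight = 4.
  m = 0001 → c = 000101101, weight = 4.
  m = 1001 → c = 010100110, weight = 4.
  m = 0101 → c = 100101010, weight = 4.
  m = 1101 → c = 110100001, weight = 4.
  m = 0011 → c = 010011001, weight = 4.
  m = 1011 → c = 000010010, weight = 2.
  m = 0111 → c = 110011110, weight = 6.
  m = 1111 → c = 100010101, weight = 4.
Tally weights:
  weight 0: 1 codewords.
  weight 2: 1 codewords.
  weight 4: 11 codewords.
  weight 6: 3 codewords.
Minimum distance d = smallest w > 0 with A_w > 0 = 2.
Sanity: Σ A_w = 16 = 2^4 = 16 ✓.


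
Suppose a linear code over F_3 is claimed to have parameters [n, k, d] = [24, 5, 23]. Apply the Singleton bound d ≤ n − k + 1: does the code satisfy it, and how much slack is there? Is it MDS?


Singleton RHS = n − k + 1 = 20, slack = -3, bound violated (no such code; not MDS).

Singleton bound: d ≤ n − k + 1.
Here n = 24, k = 5, so n − k + 1 = 20.
Given d = 23, check d ≤ 20: NO.
Slack = (n − k + 1) − d = -3.
The slack is negative: d = 23 exceeds n − k + 1 = 20 by 3, so the Singleton bound is violated and no linear [24, 5, 23]_3 code can exist. In particular it is not MDS (MDS requires d = n − k + 1 exactly).
Description: the claimed parameters are [24, 5, 23]_3; such a code would be impossible (violates the Singleton bound).


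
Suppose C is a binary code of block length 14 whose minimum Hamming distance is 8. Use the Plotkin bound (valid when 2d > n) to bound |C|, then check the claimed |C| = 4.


Plotkin bound M ≤ 8; given |C| = 4 ≤ bound (satisfied).

Check applicability: 2d = 16, n = 14.
2d − n = 2 > 0, so Plotkin applies.
Compute d/(2d−n) = 8/2 ≈ 4.0000.
⌊d/(2d−n)⌋ = 4.
Plotkin bound: M ≤ 2·4 = 8.
Given |C| = 4, check: satisfied.
This |C| is below the Plotkin bound.


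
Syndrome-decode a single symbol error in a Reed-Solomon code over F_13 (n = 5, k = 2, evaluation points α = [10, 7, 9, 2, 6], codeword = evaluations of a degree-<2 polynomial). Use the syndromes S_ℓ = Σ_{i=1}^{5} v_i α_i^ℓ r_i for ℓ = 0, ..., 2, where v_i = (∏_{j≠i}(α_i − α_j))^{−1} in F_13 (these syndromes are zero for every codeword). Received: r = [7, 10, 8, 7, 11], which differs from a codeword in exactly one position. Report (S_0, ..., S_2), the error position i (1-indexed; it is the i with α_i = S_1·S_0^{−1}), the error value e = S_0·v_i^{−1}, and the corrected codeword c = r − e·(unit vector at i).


S = (9, 5, 10), error at position 4, error magnitude e = 5, c = [7, 10, 8, 2, 11].

Step 1: column multipliers v_i = (∏_{j≠i}(α_i − α_j))^{−1} mod 13.
  i = 1 (α = 10): (10−7)(10−9)(10−2)(10−6) = 3·1·8·4 = 96 ≡ 5, so v_1 = 5^{−1} = 8 (mod 13).
  i = 2 (α = 7): (7−10)(7−9)(7−2)(7−6) = (−3)·(−2)·5·1 = 30 ≡ 4, so v_2 = 4^{−1} = 10 (mod 13).
  i = 3 (α = 9): (9−10)(9−7)(9−2)(9−6) = (−1)·2·7·3 = −42 ≡ 10, so v_3 = 10^{−1} = 4 (mod 13).
  i = 4 (α = 2): (2−10)(2−7)(2−9)(2−6) = (−8)·(−5)·(−7)·(−4) = 1120 ≡ 2, so v_4 = 2^{−1} = 7 (mod 13).
  i = 5 (α = 6): (6−10)(6−7)(6−9)(6−2) = (−4)·(−1)·(−3)·4 = −48 ≡ 4, so v_5 = 4^{−1} = 10 (mod 13).
  v = [8, 10, 4, 7, 10].
Step 2: syndromes of r = [7, 10, 8, 7, 11] (all sums mod 13).
  S_0 = Σ v_i r_i = 8·7 + 10·10 + 4·8 + 7·7 + 10·11 = 347 ≡ 9.
  S_1 = Σ v_i α_i r_i = 8·10·7 + 10·7·10 + 4·9·8 + 7·2·7 + 10·6·11 = 2306 ≡ 5.
  α_i^2 mod 13 = [9, 10, 3, 4, 10].
  S_2 = Σ v_i α_i^2 r_i = 8·9·7 + 10·10·10 + 4·3·8 + 7·4·7 + 10·10·11 = 2896 ≡ 10.
  S = (9, 5, 10) ≠ 0, so r is not a codeword (an error is present).
Step 3: locate the error. For a single error e at position i, S_ℓ = v_i·e·α_i^ℓ, so α_err = S_1/S_0.
  S_0^{−1} = 9^{−1} = 3 (mod 13), so α_err = 5·3 = 15 ≡ 2 = α_4. Error position i = 4.
  Consistency check: S_2/S_1 = 10·8 = 80 ≡ 2 = α_err ✓ (single-error assumption holds).
Step 4: error magnitude e = S_0/v_4 = S_0·∏_{j≠4}(α_4 − α_j) = 9·2 = 18 ≡ 5 (mod 13).
Step 5: correct position 4: c_4 = r_4 − e = 7 − 5 ≡ 2 (mod 13). Hence c = [7, 10, 8, 2, 11].
  Check: interpolating c through the α_i gives m(x) = 4 + 12·x (degree < 2) with m(α_i) = c_i for every i, so c is indeed a codeword.
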